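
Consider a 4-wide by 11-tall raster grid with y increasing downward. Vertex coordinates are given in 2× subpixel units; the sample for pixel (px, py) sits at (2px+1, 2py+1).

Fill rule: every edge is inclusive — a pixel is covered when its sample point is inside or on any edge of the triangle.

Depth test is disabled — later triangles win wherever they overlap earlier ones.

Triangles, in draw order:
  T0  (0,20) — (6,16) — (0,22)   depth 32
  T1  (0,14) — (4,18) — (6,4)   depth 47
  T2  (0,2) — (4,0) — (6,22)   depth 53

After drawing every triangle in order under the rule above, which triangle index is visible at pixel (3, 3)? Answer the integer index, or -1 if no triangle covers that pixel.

T0:
  2·area = 12
  edge (0, 20)→(6, 16): d=(6,-4) inclusive
  edge (6, 16)→(0, 22): d=(-6,6) inclusive
  edge (0, 22)→(0, 20): d=(0,-2) inclusive
    (3,7)@(7, 15): e=[-2,0,14] → ·  [on edge]
    (2,8)@(5, 17): e=[2,0,10] → #  [on edge]
    (3,8)@(7, 17): e=[10,-12,14] → ·
    (1,9)@(3, 19): e=[6,0,6] → #  [on edge]
    (2,9)@(5, 19): e=[14,-12,10] → ·
    (0,10)@(1, 21): e=[10,0,2] → #  [on edge]
    (1,10)@(3, 21): e=[18,-12,6] → ·
  covered (3 px):
    · · · ·
    · · · ·
    · · · ·
    · · · ·
    · · · ·
    · · · ·
    · · · ·
    · · · ·
    · · # ·
    · # · ·
    # · · ·
T1:
  2·area = 64  (B↔C swapped to make it positive)
  edge (0, 14)→(6, 4): d=(6,-10) inclusive
  edge (6, 4)→(4, 18): d=(-2,14) inclusive
  edge (4, 18)→(0, 14): d=(-4,-4) inclusive
    (2,3)@(5, 7): e=[8,8,48] → #
    (3,3)@(7, 7): e=[28,-20,56] → ·
    (1,4)@(3, 9): e=[0,32,32] → #  [on edge]
    (3,4)@(7, 9): e=[40,-24,48] → ·
    (1,5)@(3, 11): e=[12,28,24] → #
    (2,5)@(5, 11): e=[32,0,32] → #  [on edge]
    (3,5)@(7, 11): e=[52,-28,40] → ·
    (0,6)@(1, 13): e=[4,52,8] → #
    (2,6)@(5, 13): e=[44,-4,24] → ·
    (0,7)@(1, 15): e=[16,48,0] → #  [on edge]
    (2,7)@(5, 15): e=[56,-8,16] → ·
    (0,8)@(1, 17): e=[28,44,-8] → ·
    (1,8)@(3, 17): e=[48,16,0] → #  [on edge]
    (2,9)@(5, 19): e=[80,-16,0] → ·  [on edge]
    (3,10)@(7, 21): e=[112,-48,0] → ·  [on edge]
  covered (10 px):
    · · · ·
    · · · ·
    · · · ·
    · · # ·
    · # # ·
    · # # ·
    # # · ·
    # # · ·
    · # · ·
    · · · ·
    · · · ·
T2:
  2·area = 92
  edge (0, 2)→(4, 0): d=(4,-2) inclusive
  edge (4, 0)→(6, 22): d=(2,22) inclusive
  edge (6, 22)→(0, 2): d=(-6,-20) inclusive
    (1,0)@(3, 1): e=[2,24,66] → #
    (2,0)@(5, 1): e=[6,-20,106] → ·
    (0,1)@(1, 3): e=[6,72,14] → #
    (2,1)@(5, 3): e=[14,-16,94] → ·
    (0,2)@(1, 5): e=[14,76,2] → #
    (2,2)@(5, 5): e=[22,-12,82] → ·
    (0,3)@(1, 7): e=[22,80,-10] → ·
    (1,3)@(3, 7): e=[26,36,30] → #
    (2,3)@(5, 7): e=[30,-8,70] → ·
    (1,4)@(3, 9): e=[34,40,18] → #
    (2,4)@(5, 9): e=[38,-4,58] → ·
    (1,5)@(3, 11): e=[42,44,6] → #
    (2,5)@(5, 11): e=[46,0,46] → #  [on edge]
  covered (12 px):
    · # · ·
    # # · ·
    # # · ·
    · # · ·
    · # · ·
    · # # ·
    · · # ·
    · · # ·
    · · # ·
    · · · ·
    · · · ·

Z-buffer (winner per pixel, '.' = empty):
  . 2 . .
  2 2 . .
  2 2 . .
  . 2 1 .
  . 2 1 .
  . 2 2 .
  1 1 2 .
  1 1 2 .
  . 1 2 .
  . 0 . .
  0 . . .

Result: -1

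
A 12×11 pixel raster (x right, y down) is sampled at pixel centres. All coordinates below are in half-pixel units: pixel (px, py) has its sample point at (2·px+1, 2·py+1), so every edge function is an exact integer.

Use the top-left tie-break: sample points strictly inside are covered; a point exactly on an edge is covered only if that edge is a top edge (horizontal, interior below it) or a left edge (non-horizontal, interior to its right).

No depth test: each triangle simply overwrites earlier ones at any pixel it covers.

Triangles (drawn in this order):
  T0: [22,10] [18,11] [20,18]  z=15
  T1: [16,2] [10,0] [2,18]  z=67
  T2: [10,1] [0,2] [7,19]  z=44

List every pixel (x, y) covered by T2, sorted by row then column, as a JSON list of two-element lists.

T0:
  2·area = 30  (B↔C swapped to make it positive)
  edge (22, 10)→(20, 18): d=(-2,8) right/bottom  bias=-1
  edge (20, 18)→(18, 11): d=(-2,-7) top-left  bias=+0
  edge (18, 11)→(22, 10): d=(4,-1) top-left  bias=+0
    (9,5)@(19, 11): e=[22,7,1] → █
    (10,5)@(21, 11): e=[6,21,3] → █
    (11,5)@(23, 11): e=[-10,35,5] → ·
    (9,6)@(19, 13): e=[18,3,9] → █
    (11,6)@(23, 13): e=[-14,31,13] → ·
    (9,7)@(19, 15): e=[14,-1,17] → ·
    (10,7)@(21, 15): e=[-2,13,19] → ·
  covered (4 px):
    · · · · · · · · · · · ·
    · · · · · · · · · · · ·
    · · · · · · · · · · · ·
    · · · · · · · · · · · ·
    · · · · · · · · · · · ·
    · · · · · · · · · █ █ ·
    · · · · · · · · · █ █ ·
    · · · · · · · · · · · ·
    · · · · · · · · · · · ·
    · · · · · · · · · · · ·
    · · · · · · · · · · · ·
T1:
  2·area = 124  (B↔C swapped to make it positive)
  edge (16, 2)→(2, 18): d=(-14,16) right/bottom  bias=-1
  edge (2, 18)→(10, 0): d=(8,-18) top-left  bias=+0
  edge (10, 0)→(16, 2): d=(6,2) right/bottom  bias=-1
    (5,0)@(11, 1): e=[94,26,4] → █
    (6,0)@(13, 1): e=[62,62,0] → ·  [on edge]
    (4,1)@(9, 3): e=[98,6,20] → █
    (6,1)@(13, 3): e=[34,78,12] → █
    (7,1)@(15, 3): e=[2,114,8] → █
    (8,1)@(17, 3): e=[-30,150,4] → ·
    (9,1)@(19, 3): e=[-62,186,0] → ·  [on edge]
    (4,2)@(9, 5): e=[70,22,32] → █
    (7,2)@(15, 5): e=[-26,130,20] → ·
    (3,3)@(7, 7): e=[74,2,48] → █
    (6,3)@(13, 7): e=[-22,110,36] → ·
    (3,4)@(7, 9): e=[46,18,60] → █
  covered (15 px):
    · · · · · █ · · · · · ·
    · · · · █ █ █ █ · · · ·
    · · · · █ █ █ · · · · ·
    · · · █ █ █ · · · · · ·
    · · · █ █ · · · · · · ·
    · · · █ · · · · · · · ·
    · · █ · · · · · · · · ·
    · · · · · · · · · · · ·
    · · · · · · · · · · · ·
    · · · · · · · · · · · ·
    · · · · · · · · · · · ·
T2:
  2·area = 177  (B↔C swapped to make it positive)
  edge (10, 1)→(7, 19): d=(-3,18) right/bottom  bias=-1
  edge (7, 19)→(0, 2): d=(-7,-17) top-left  bias=+0
  edge (0, 2)→(10, 1): d=(10,-1) top-left  bias=+0
    (0,1)@(1, 3): e=[156,10,11] → █
    (1,1)@(3, 3): e=[120,44,13] → █
    (2,1)@(5, 3): e=[84,78,15] → █
    (3,1)@(7, 3): e=[48,112,17] → █
    (4,1)@(9, 3): e=[12,146,19] → █
    (5,1)@(11, 3): e=[-24,180,21] → ·
    (0,2)@(1, 5): e=[150,-4,31] → ·
    (1,2)@(3, 5): e=[114,30,33] → █
    (5,2)@(11, 5): e=[-30,166,41] → ·
    (1,3)@(3, 7): e=[108,16,53] → █
    (4,3)@(9, 7): e=[0,118,59] → ·  [on edge]
    (1,4)@(3, 9): e=[102,2,73] → █
    (3,9)@(7, 19): e=[0,0,177] → ·  [on edge]
  covered (21 px):
    · · · · · · · · · · · ·
    █ █ █ █ █ · · · · · · ·
    · █ █ █ █ · · · · · · ·
    · █ █ █ · · · · · · · ·
    · █ █ █ · · · · · · · ·
    · · █ █ · · · · · · · ·
    · · █ █ · · · · · · · ·
    · · · █ · · · · · · · ·
    · · · █ · · · · · · · ·
    · · · · · · · · · · · ·
    · · · · · · · · · · · ·

Final: [[0,1],[1,1],[2,1],[3,1],[4,1],[1,2],[2,2],[3,2],[4,2],[1,3],[2,3],[3,3],[1,4],[2,4],[3,4],[2,5],[3,5],[2,6],[3,6],[3,7],[3,8]]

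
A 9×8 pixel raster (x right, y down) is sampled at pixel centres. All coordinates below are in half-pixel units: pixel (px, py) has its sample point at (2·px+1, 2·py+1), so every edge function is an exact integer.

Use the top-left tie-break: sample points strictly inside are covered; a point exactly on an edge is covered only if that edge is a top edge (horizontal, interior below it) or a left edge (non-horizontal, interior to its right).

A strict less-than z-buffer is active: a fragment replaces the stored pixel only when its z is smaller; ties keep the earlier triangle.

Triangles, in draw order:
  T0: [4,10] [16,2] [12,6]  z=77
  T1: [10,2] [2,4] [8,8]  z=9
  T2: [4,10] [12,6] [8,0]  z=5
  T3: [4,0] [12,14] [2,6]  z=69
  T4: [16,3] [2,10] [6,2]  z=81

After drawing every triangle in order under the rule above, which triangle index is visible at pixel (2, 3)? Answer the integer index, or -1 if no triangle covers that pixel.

T0:
  2·area = 16
  edge (4, 10)→(16, 2): d=(12,-8) top-left  bias=+0
  edge (16, 2)→(12, 6): d=(-4,4) right/bottom  bias=-1
  edge (12, 6)→(4, 10): d=(-8,4) right/bottom  bias=-1
    (8,0)@(17, 1): e=[-4,0,20] → .  [on edge]
    (7,1)@(15, 3): e=[4,0,12] → .  [on edge]
    (6,2)@(13, 5): e=[12,0,4] → .  [on edge]
    (4,3)@(9, 7): e=[4,8,4] → X
    (5,3)@(11, 7): e=[20,0,-4] → .  [on edge]
    (4,4)@(9, 9): e=[28,0,-12] → .  [on edge]
    (3,5)@(7, 11): e=[36,0,-20] → .  [on edge]
    (2,6)@(5, 13): e=[44,0,-28] → .  [on edge]
    (1,7)@(3, 15): e=[52,0,-36] → .  [on edge]
  covered (1 px):
    . . . . . . . . .
    . . . . . . . . .
    . . . . . . . . .
    . . . . X . . . .
    . . . . . . . . .
    . . . . . . . . .
    . . . . . . . . .
    . . . . . . . . .
T1:
  2·area = 44  (B↔C swapped to make it positive)
  edge (10, 2)→(8, 8): d=(-2,6) right/bottom  bias=-1
  edge (8, 8)→(2, 4): d=(-6,-4) top-left  bias=+0
  edge (2, 4)→(10, 2): d=(8,-2) top-left  bias=+0
    (3,1)@(7, 3): e=[16,26,2] → X
    (4,1)@(9, 3): e=[4,34,6] → X
    (5,1)@(11, 3): e=[-8,42,10] → .
    (2,2)@(5, 5): e=[24,6,14] → X
    (4,2)@(9, 5): e=[0,22,22] → .  [on edge]
    (2,3)@(5, 7): e=[20,-6,30] → .
    (3,3)@(7, 7): e=[8,2,34] → X
    (4,3)@(9, 7): e=[-4,10,38] → .
    (3,4)@(7, 9): e=[4,-10,50] → .
    (3,5)@(7, 11): e=[0,-22,66] → .  [on edge]
  covered (5 px):
    . . . . . . . . .
    . . . X X . . . .
    . . X X . . . . .
    . . . X . . . . .
    . . . . . . . . .
    . . . . . . . . .
    . . . . . . . . .
    . . . . . . . . .
T2:
  2·area = 64  (B↔C swapped to make it positive)
  edge (4, 10)→(8, 0): d=(4,-10) top-left  bias=+0
  edge (8, 0)→(12, 6): d=(4,6) right/bottom  bias=-1
  edge (12, 6)→(4, 10): d=(-8,4) right/bottom  bias=-1
    (3,1)@(7, 3): e=[2,18,44] → X
    (4,1)@(9, 3): e=[22,6,36] → X
    (5,1)@(11, 3): e=[42,-6,28] → .
    (3,2)@(7, 5): e=[10,26,28] → X
    (5,2)@(11, 5): e=[50,2,12] → X
    (6,2)@(13, 5): e=[70,-10,4] → .
    (3,3)@(7, 7): e=[18,34,12] → X
    (5,3)@(11, 7): e=[58,10,-4] → .
    (2,4)@(5, 9): e=[6,54,4] → X
    (3,4)@(7, 9): e=[26,42,-4] → .
    (4,4)@(9, 9): e=[46,30,-12] → .
    (2,5)@(5, 11): e=[14,62,-12] → .
  covered (8 px):
    . . . . . . . . .
    . . . X X . . . .
    . . . X X X . . .
    . . . X X . . . .
    . . X . . . . . .
    . . . . . . . . .
    . . . . . . . . .
    . . . . . . . . .
T3:
  2·area = 76
  edge (4, 0)→(12, 14): d=(8,14) right/bottom  bias=-1
  edge (12, 14)→(2, 6): d=(-10,-8) top-left  bias=+0
  edge (2, 6)→(4, 0): d=(2,-6) top-left  bias=+0
    (1,1)@(3, 3): e=[38,38,0] → X  [on edge]
    (2,1)@(5, 3): e=[10,54,12] → X
    (3,1)@(7, 3): e=[-18,70,24] → .
    (1,2)@(3, 5): e=[54,18,4] → X
    (3,2)@(7, 5): e=[-2,50,28] → .
    (1,3)@(3, 7): e=[70,-2,8] → .
    (2,3)@(5, 7): e=[42,14,20] → X
    (3,3)@(7, 7): e=[14,30,32] → X
    (4,3)@(9, 7): e=[-14,46,44] → .
    (0,4)@(1, 9): e=[114,-38,0] → .  [on edge]
    (2,4)@(5, 9): e=[58,-6,24] → .
    (3,4)@(7, 9): e=[30,10,36] → X
  covered (10 px):
    . . . . . . . . .
    . X X . . . . . .
    . X X . . . . . .
    . . X X . . . . .
    . . . X X . . . .
    . . . . X . . . .
    . . . . . X . . .
    . . . . . . . . .
T4:
  2·area = 84
  edge (16, 3)→(2, 10): d=(-14,7) right/bottom  bias=-1
  edge (2, 10)→(6, 2): d=(4,-8) top-left  bias=+0
  edge (6, 2)→(16, 3): d=(10,1) right/bottom  bias=-1
    (3,1)@(7, 3): e=[63,12,9] → X
    (4,1)@(9, 3): e=[49,28,7] → X
    (5,1)@(11, 3): e=[35,44,5] → X
    (6,1)@(13, 3): e=[21,60,3] → X
    (7,1)@(15, 3): e=[7,76,1] → X
    (8,1)@(17, 3): e=[-7,92,-1] → .
    (2,2)@(5, 5): e=[49,4,31] → X
    (6,2)@(13, 5): e=[-7,68,23] → .
    (7,2)@(15, 5): e=[-21,84,21] → .
    (2,3)@(5, 7): e=[21,12,51] → X
    (4,3)@(9, 7): e=[-7,44,47] → .
    (5,3)@(11, 7): e=[-21,60,45] → .
  covered (12 px):
    . . . . . . . . .
    . . . X X X X X .
    . . X X X X . . .
    . . X X . . . . .
    . X . . . . . . .
    . . . . . . . . .
    . . . . . . . . .
    . . . . . . . . .

Z-buffer (winner per pixel, '.' = empty):
  . . . . . . . . .
  . 3 3 2 2 4 4 4 .
  . 3 1 2 2 2 . . .
  . . 3 2 2 . . . .
  . 4 2 3 3 . . . .
  . . . . 3 . . . .
  . . . . . 3 . . .
  . . . . . . . . .

Answer: 3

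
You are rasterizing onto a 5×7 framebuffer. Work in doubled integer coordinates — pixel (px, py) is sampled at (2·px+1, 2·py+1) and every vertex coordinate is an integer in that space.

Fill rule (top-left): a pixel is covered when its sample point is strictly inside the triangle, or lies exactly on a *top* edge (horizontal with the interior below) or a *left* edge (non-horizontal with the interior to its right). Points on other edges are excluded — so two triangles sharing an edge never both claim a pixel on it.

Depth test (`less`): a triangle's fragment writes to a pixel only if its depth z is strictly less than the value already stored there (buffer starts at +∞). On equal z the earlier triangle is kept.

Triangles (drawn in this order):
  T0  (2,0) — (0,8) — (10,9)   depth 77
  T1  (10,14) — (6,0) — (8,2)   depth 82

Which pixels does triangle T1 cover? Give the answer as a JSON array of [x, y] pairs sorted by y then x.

T0:
  2·area = 82  (B↔C swapped to make it positive)
  edge (2, 0)→(10, 9): d=(8,9) right/bottom  bias=-1
  edge (10, 9)→(0, 8): d=(-10,-1) top-left  bias=+0
  edge (0, 8)→(2, 0): d=(2,-8) top-left  bias=+0
    (1,1)@(3, 3): e=[15,53,14] → █
    (2,1)@(5, 3): e=[-3,55,30] → ·
    (0,2)@(1, 5): e=[49,31,2] → █
    (2,2)@(5, 5): e=[13,35,34] → █
    (3,2)@(7, 5): e=[-5,37,50] → ·
    (0,3)@(1, 7): e=[65,11,6] → █
    (3,3)@(7, 7): e=[11,17,54] → █
    (4,3)@(9, 7): e=[-7,19,70] → ·
    (0,4)@(1, 9): e=[81,-9,10] → ·
    (1,4)@(3, 9): e=[63,-7,26] → ·
    (2,4)@(5, 9): e=[45,-5,42] → ·
    (3,4)@(7, 9): e=[27,-3,58] → ·
  covered (8 px):
    · · · · ·
    · █ · · ·
    █ █ █ · ·
    █ █ █ █ ·
    · · · · ·
    · · · · ·
    · · · · ·
T1:
  2·area = 20
  edge (10, 14)→(6, 0): d=(-4,-14) top-left  bias=+0
  edge (6, 0)→(8, 2): d=(2,2) right/bottom  bias=-1
  edge (8, 2)→(10, 14): d=(2,12) right/bottom  bias=-1
    (3,0)@(7, 1): e=[10,0,10] → ·  [on edge]
    (3,1)@(7, 3): e=[2,4,14] → █
    (4,1)@(9, 3): e=[30,0,-10] → ·  [on edge]
    (3,2)@(7, 5): e=[-6,8,18] → ·
    (4,4)@(9, 9): e=[6,12,2] → █
    (4,5)@(9, 11): e=[-2,16,6] → ·
  covered (2 px):
    · · · · ·
    · · · █ ·
    · · · · ·
    · · · · ·
    · · · · █
    · · · · ·
    · · · · ·

Final: [[3,1],[4,4]]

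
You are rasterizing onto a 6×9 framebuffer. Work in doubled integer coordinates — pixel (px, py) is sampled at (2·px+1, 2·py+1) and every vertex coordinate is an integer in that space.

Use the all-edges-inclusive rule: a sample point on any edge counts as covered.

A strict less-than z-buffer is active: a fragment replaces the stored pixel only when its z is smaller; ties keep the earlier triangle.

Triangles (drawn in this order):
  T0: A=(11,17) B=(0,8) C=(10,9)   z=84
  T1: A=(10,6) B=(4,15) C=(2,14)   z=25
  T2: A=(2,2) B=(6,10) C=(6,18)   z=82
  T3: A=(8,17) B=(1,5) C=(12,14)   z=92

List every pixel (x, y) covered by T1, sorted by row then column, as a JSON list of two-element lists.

T0:
  2·area = 79
  edge (11, 17)→(0, 8): d=(-11,-9) inclusive
  edge (0, 8)→(10, 9): d=(10,1) inclusive
  edge (10, 9)→(11, 17): d=(1,8) inclusive
    (4,0)@(9, 1): e=[158,-79,0] → ·  [on edge]
    (1,4)@(3, 9): e=[16,7,56] → █
    (2,4)@(5, 9): e=[34,5,40] → █
    (3,4)@(7, 9): e=[52,3,24] → █
    (4,4)@(9, 9): e=[70,1,8] → █
    (5,4)@(11, 9): e=[88,-1,-8] → ·
    (1,5)@(3, 11): e=[-6,27,58] → ·
    (2,5)@(5, 11): e=[12,25,42] → █
    (5,5)@(11, 11): e=[66,19,-6] → ·
    (2,6)@(5, 13): e=[-10,45,44] → ·
    (3,6)@(7, 13): e=[8,43,28] → █
    (5,6)@(11, 13): e=[44,39,-4] → ·
    (5,8)@(11, 17): e=[0,79,0] → █  [on edge]
  covered (11 px):
    · · · · · ·
    · · · · · ·
    · · · · · ·
    · · · · · ·
    · █ █ █ █ ·
    · · █ █ █ ·
    · · · █ █ ·
    · · · · █ ·
    · · · · · █
T1:
  2·area = 24
  edge (10, 6)→(4, 15): d=(-6,9) inclusive
  edge (4, 15)→(2, 14): d=(-2,-1) inclusive
  edge (2, 14)→(10, 6): d=(8,-8) inclusive
    (5,2)@(11, 5): e=[-3,27,0] → ·  [on edge]
    (4,3)@(9, 7): e=[3,21,0] → █  [on edge]
    (5,3)@(11, 7): e=[-15,23,16] → ·
    (3,4)@(7, 9): e=[9,15,0] → █  [on edge]
    (4,4)@(9, 9): e=[-9,17,16] → ·
    (2,5)@(5, 11): e=[15,9,0] → █  [on edge]
    (3,5)@(7, 11): e=[-3,11,16] → ·
    (1,6)@(3, 13): e=[21,3,0] → █  [on edge]
    (3,6)@(7, 13): e=[-15,7,32] → ·
    (0,7)@(1, 15): e=[27,-3,0] → ·  [on edge]
    (1,7)@(3, 15): e=[9,-1,16] → ·
    (2,7)@(5, 15): e=[-9,1,32] → ·
  covered (5 px):
    · · · · · ·
    · · · · · ·
    · · · · · ·
    · · · · █ ·
    · · · █ · ·
    · · █ · · ·
    · █ █ · · ·
    · · · · · ·
    · · · · · ·
T2:
  2·area = 32
  edge (2, 2)→(6, 10): d=(4,8) inclusive
  edge (6, 10)→(6, 18): d=(0,8) inclusive
  edge (6, 18)→(2, 2): d=(-4,-16) inclusive
    (1,2)@(3, 5): e=[4,24,4] → █
    (2,2)@(5, 5): e=[-12,8,36] → ·
    (1,3)@(3, 7): e=[12,24,-4] → ·
    (2,4)@(5, 9): e=[4,8,20] → █
    (3,4)@(7, 9): e=[-12,-8,52] → ·
    (2,5)@(5, 11): e=[12,8,12] → █
    (3,5)@(7, 11): e=[-4,-8,44] → ·
    (2,6)@(5, 13): e=[20,8,4] → █
    (3,6)@(7, 13): e=[4,-8,36] → ·
    (2,7)@(5, 15): e=[28,8,-4] → ·
  covered (4 px):
    · · · · · ·
    · · · · · ·
    · █ · · · ·
    · · · · · ·
    · · █ · · ·
    · · █ · · ·
    · · █ · · ·
    · · · · · ·
    · · · · · ·
T3:
  2·area = 69
  edge (8, 17)→(1, 5): d=(-7,-12) inclusive
  edge (1, 5)→(12, 14): d=(11,9) inclusive
  edge (12, 14)→(8, 17): d=(-4,3) inclusive
    (0,2)@(1, 5): e=[0,0,69] → █  [on edge]
    (1,2)@(3, 5): e=[24,-18,63] → ·
    (0,3)@(1, 7): e=[-14,22,61] → ·
    (1,3)@(3, 7): e=[10,4,55] → █
    (2,3)@(5, 7): e=[34,-14,49] → ·
    (1,4)@(3, 9): e=[-4,26,47] → ·
    (2,4)@(5, 9): e=[20,8,41] → █
    (3,4)@(7, 9): e=[44,-10,35] → ·
    (2,5)@(5, 11): e=[6,30,33] → █
    (3,5)@(7, 11): e=[30,12,27] → █
    (4,5)@(9, 11): e=[54,-6,21] → ·
    (2,6)@(5, 13): e=[-8,52,25] → ·
  covered (9 px):
    · · · · · ·
    · · · · · ·
    █ · · · · ·
    · █ · · · ·
    · · █ · · ·
    · · █ █ · ·
    · · · █ █ ·
    · · · █ █ ·
    · · · · · ·

Answer: [[4,3],[3,4],[2,5],[1,6],[2,6]]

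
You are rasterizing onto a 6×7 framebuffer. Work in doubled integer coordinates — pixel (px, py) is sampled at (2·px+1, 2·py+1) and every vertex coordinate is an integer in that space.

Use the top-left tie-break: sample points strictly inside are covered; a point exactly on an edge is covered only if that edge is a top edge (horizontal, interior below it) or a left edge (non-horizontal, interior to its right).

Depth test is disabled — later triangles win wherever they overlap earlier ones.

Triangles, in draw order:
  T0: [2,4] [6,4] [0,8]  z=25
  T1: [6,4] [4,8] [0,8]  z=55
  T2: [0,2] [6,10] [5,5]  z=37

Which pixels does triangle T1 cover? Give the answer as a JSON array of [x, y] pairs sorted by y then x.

T0:
  2·area = 16
  edge (2, 4)→(6, 4): d=(4,0) top-left  bias=+0
  edge (6, 4)→(0, 8): d=(-6,4) right/bottom  bias=-1
  edge (0, 8)→(2, 4): d=(2,-4) top-left  bias=+0
    (1,2)@(3, 5): e=[4,6,6] → #
    (2,2)@(5, 5): e=[4,-2,14] → ·
    (0,3)@(1, 7): e=[12,2,2] → #
    (1,3)@(3, 7): e=[12,-6,10] → ·
    (0,4)@(1, 9): e=[20,-10,6] → ·
  covered (2 px):
    · · · · · ·
    · · · · · ·
    · # · · · ·
    # · · · · ·
    · · · · · ·
    · · · · · ·
    · · · · · ·
T1:
  2·area = 16
  edge (6, 4)→(4, 8): d=(-2,4) right/bottom  bias=-1
  edge (4, 8)→(0, 8): d=(-4,0) right/bottom  bias=-1
  edge (0, 8)→(6, 4): d=(6,-4) top-left  bias=+0
    (2,2)@(5, 5): e=[2,12,2] → #
    (3,2)@(7, 5): e=[-6,12,10] → ·
    (1,3)@(3, 7): e=[6,4,6] → #
    (2,3)@(5, 7): e=[-2,4,14] → ·
    (1,4)@(3, 9): e=[2,-4,18] → ·
  covered (2 px):
    · · · · · ·
    · · · · · ·
    · · # · · ·
    · # · · · ·
    · · · · · ·
    · · · · · ·
    · · · · · ·
T2:
  2·area = 22  (B↔C swapped to make it positive)
  edge (0, 2)→(5, 5): d=(5,3) right/bottom  bias=-1
  edge (5, 5)→(6, 10): d=(1,5) right/bottom  bias=-1
  edge (6, 10)→(0, 2): d=(-6,-8) top-left  bias=+0
    (0,1)@(1, 3): e=[2,18,2] → #
    (1,1)@(3, 3): e=[-4,8,18] → ·
    (0,2)@(1, 5): e=[12,20,-10] → ·
    (1,2)@(3, 5): e=[6,10,6] → #
    (2,2)@(5, 5): e=[0,0,22] → ·  [on edge]
    (1,3)@(3, 7): e=[16,12,-6] → ·
    (2,3)@(5, 7): e=[10,2,10] → #
    (3,3)@(7, 7): e=[4,-8,26] → ·
    (2,4)@(5, 9): e=[20,4,-2] → ·
  covered (3 px):
    · · · · · ·
    # · · · · ·
    · # · · · ·
    · · # · · ·
    · · · · · ·
    · · · · · ·
    · · · · · ·

Final: [[2,2],[1,3]]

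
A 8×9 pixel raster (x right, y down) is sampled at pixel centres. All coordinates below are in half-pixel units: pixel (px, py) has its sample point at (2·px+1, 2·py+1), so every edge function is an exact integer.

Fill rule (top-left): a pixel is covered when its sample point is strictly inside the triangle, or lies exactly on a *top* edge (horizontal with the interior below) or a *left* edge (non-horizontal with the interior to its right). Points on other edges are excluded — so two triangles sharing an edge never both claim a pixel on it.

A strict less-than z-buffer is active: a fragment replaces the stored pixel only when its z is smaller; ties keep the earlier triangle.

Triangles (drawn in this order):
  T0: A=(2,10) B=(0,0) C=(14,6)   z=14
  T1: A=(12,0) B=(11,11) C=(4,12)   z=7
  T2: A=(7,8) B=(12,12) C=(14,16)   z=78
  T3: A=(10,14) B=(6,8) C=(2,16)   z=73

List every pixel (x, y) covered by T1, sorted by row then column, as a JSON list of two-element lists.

T0:
  2·area = 128
  edge (2, 10)→(0, 0): d=(-2,-10) top-left  bias=+0
  edge (0, 0)→(14, 6): d=(14,6) right/bottom  bias=-1
  edge (14, 6)→(2, 10): d=(-12,4) right/bottom  bias=-1
    (0,0)@(1, 1): e=[8,8,112] → █
    (1,0)@(3, 1): e=[28,-4,104] → ·
    (0,1)@(1, 3): e=[4,36,88] → █
    (1,1)@(3, 3): e=[24,24,80] → █
    (2,1)@(5, 3): e=[44,12,72] → █
    (3,1)@(7, 3): e=[64,0,64] → ·  [on edge]
    (0,2)@(1, 5): e=[0,64,64] → █  [on edge]
    (3,2)@(7, 5): e=[60,28,40] → █
    (4,2)@(9, 5): e=[80,16,32] → █
    (5,2)@(11, 5): e=[100,4,24] → █
    (6,2)@(13, 5): e=[120,-8,16] → ·
    (0,3)@(1, 7): e=[-4,92,40] → ·
    (5,3)@(11, 7): e=[96,32,0] → ·  [on edge]
    (2,4)@(5, 9): e=[32,96,0] → ·  [on edge]
    (1,7)@(3, 15): e=[0,192,-64] → ·  [on edge]
  covered (15 px):
    █ · · · · · · ·
    █ █ █ · · · · ·
    █ █ █ █ █ █ · ·
    · █ █ █ █ · · ·
    · █ · · · · · ·
    · · · · · · · ·
    · · · · · · · ·
    · · · · · · · ·
    · · · · · · · ·
T1:
  2·area = 76
  edge (12, 0)→(11, 11): d=(-1,11) right/bottom  bias=-1
  edge (11, 11)→(4, 12): d=(-7,1) right/bottom  bias=-1
  edge (4, 12)→(12, 0): d=(8,-12) top-left  bias=+0
    (5,1)@(11, 3): e=[8,56,12] → █
    (6,1)@(13, 3): e=[-14,54,36] → ·
    (4,2)@(9, 5): e=[28,44,4] → █
    (6,2)@(13, 5): e=[-16,40,52] → ·
    (4,3)@(9, 7): e=[26,30,20] → █
    (6,3)@(13, 7): e=[-18,26,68] → ·
    (3,4)@(7, 9): e=[46,18,12] → █
    (6,4)@(13, 9): e=[-20,12,84] → ·
    (2,5)@(5, 11): e=[66,6,4] → █
    (5,5)@(11, 11): e=[0,0,76] → ·  [on edge]
    (2,6)@(5, 13): e=[64,-8,20] → ·
    (3,6)@(7, 13): e=[42,-10,44] → ·
  covered (11 px):
    · · · · · · · ·
    · · · · · █ · ·
    · · · · █ █ · ·
    · · · · █ █ · ·
    · · · █ █ █ · ·
    · · █ █ █ · · ·
    · · · · · · · ·
    · · · · · · · ·
    · · · · · · · ·
T2:
  2·area = 12
  edge (7, 8)→(12, 12): d=(5,4) right/bottom  bias=-1
  edge (12, 12)→(14, 16): d=(2,4) right/bottom  bias=-1
  edge (14, 16)→(7, 8): d=(-7,-8) top-left  bias=+0
  covered (0 px):
    · · · · · · · ·
    · · · · · · · ·
    · · · · · · · ·
    · · · · · · · ·
    · · · · · · · ·
    · · · · · · · ·
    · · · · · · · ·
    · · · · · · · ·
    · · · · · · · ·
T3:
  2·area = 56  (B↔C swapped to make it positive)
  edge (10, 14)→(2, 16): d=(-8,2) right/bottom  bias=-1
  edge (2, 16)→(6, 8): d=(4,-8) top-left  bias=+0
  edge (6, 8)→(10, 14): d=(4,6) right/bottom  bias=-1
    (2,5)@(5, 11): e=[34,4,18] → █
    (3,5)@(7, 11): e=[30,20,6] → █
    (4,5)@(9, 11): e=[26,36,-6] → ·
    (2,6)@(5, 13): e=[18,12,26] → █
    (4,6)@(9, 13): e=[10,44,2] → █
    (5,6)@(11, 13): e=[6,60,-10] → ·
    (1,7)@(3, 15): e=[6,4,46] → █
    (3,7)@(7, 15): e=[-2,36,22] → ·
    (4,7)@(9, 15): e=[-6,52,10] → ·
    (1,8)@(3, 17): e=[-10,12,54] → ·
    (2,8)@(5, 17): e=[-14,28,42] → ·
  covered (7 px):
    · · · · · · · ·
    · · · · · · · ·
    · · · · · · · ·
    · · · · · · · ·
    · · · · · · · ·
    · · █ █ · · · ·
    · · █ █ █ · · ·
    · █ █ · · · · ·
    · · · · · · · ·

Result: [[5,1],[4,2],[5,2],[4,3],[5,3],[3,4],[4,4],[5,4],[2,5],[3,5],[4,5]]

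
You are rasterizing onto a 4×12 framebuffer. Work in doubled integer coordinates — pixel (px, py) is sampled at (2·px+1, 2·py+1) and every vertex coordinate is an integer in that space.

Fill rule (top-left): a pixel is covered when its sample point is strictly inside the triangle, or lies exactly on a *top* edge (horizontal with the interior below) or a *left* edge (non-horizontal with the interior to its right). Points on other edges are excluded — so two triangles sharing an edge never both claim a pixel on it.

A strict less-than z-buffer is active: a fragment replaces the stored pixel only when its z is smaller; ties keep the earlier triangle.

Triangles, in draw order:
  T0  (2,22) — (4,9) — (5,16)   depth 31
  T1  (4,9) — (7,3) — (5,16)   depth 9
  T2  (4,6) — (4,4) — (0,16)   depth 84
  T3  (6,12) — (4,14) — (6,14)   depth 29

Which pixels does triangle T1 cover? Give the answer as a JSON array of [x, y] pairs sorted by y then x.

T0:
  2·area = 27
  edge (2, 22)→(4, 9): d=(2,-13) top-left  bias=+0
  edge (4, 9)→(5, 16): d=(1,7) right/bottom  bias=-1
  edge (5, 16)→(2, 22): d=(-3,6) right/bottom  bias=-1
    (1,8)@(3, 17): e=[3,15,9] → █
    (2,8)@(5, 17): e=[29,1,-3] → ·
    (1,9)@(3, 19): e=[7,17,3] → █
    (2,9)@(5, 19): e=[33,3,-9] → ·
    (1,10)@(3, 21): e=[11,19,-3] → ·
  covered (2 px):
    · · · ·
    · · · ·
    · · · ·
    · · · ·
    · · · ·
    · · · ·
    · · · ·
    · · · ·
    · █ · ·
    · █ · ·
    · · · ·
    · · · ·
T1:
  2·area = 27
  edge (4, 9)→(7, 3): d=(3,-6) top-left  bias=+0
  edge (7, 3)→(5, 16): d=(-2,13) right/bottom  bias=-1
  edge (5, 16)→(4, 9): d=(-1,-7) top-left  bias=+0
    (3,1)@(7, 3): e=[0,0,27] → ·  [on edge]
    (2,3)@(5, 7): e=[0,18,9] → █  [on edge]
    (3,3)@(7, 7): e=[12,-8,23] → ·
    (2,4)@(5, 9): e=[6,14,7] → █
    (3,4)@(7, 9): e=[18,-12,21] → ·
    (1,5)@(3, 11): e=[0,36,-9] → ·  [on edge]
    (2,5)@(5, 11): e=[12,10,5] → █
    (3,5)@(7, 11): e=[24,-16,19] → ·
    (2,6)@(5, 13): e=[18,6,3] → █
    (3,6)@(7, 13): e=[30,-20,17] → ·
    (0,7)@(1, 15): e=[0,54,-27] → ·  [on edge]
    (2,7)@(5, 15): e=[24,2,1] → █
  covered (5 px):
    · · · ·
    · · · ·
    · · · ·
    · · █ ·
    · · █ ·
    · · █ ·
    · · █ ·
    · · █ ·
    · · · ·
    · · · ·
    · · · ·
    · · · ·
T2:
  2·area = 8  (B↔C swapped to make it positive)
  edge (4, 6)→(0, 16): d=(-4,10) right/bottom  bias=-1
  edge (0, 16)→(4, 4): d=(4,-12) top-left  bias=+0
  edge (4, 4)→(4, 6): d=(0,2) right/bottom  bias=-1
    (2,0)@(5, 1): e=[10,0,-2] → ·  [on edge]
    (1,3)@(3, 7): e=[6,0,2] → █  [on edge]
    (2,3)@(5, 7): e=[-14,24,-2] → ·
    (1,4)@(3, 9): e=[-2,8,2] → ·
    (0,6)@(1, 13): e=[2,0,6] → █  [on edge]
    (1,6)@(3, 13): e=[-18,24,2] → ·
    (0,7)@(1, 15): e=[-6,8,6] → ·
  covered (2 px):
    · · · ·
    · · · ·
    · · · ·
    · █ · ·
    · · · ·
    · · · ·
    █ · · ·
    · · · ·
    · · · ·
    · · · ·
    · · · ·
    · · · ·
T3:
  2·area = 4  (B↔C swapped to make it positive)
  edge (6, 12)→(6, 14): d=(0,2) right/bottom  bias=-1
  edge (6, 14)→(4, 14): d=(-2,0) right/bottom  bias=-1
  edge (4, 14)→(6, 12): d=(2,-2) top-left  bias=+0
    (3,5)@(7, 11): e=[-2,6,0] → ·  [on edge]
    (2,6)@(5, 13): e=[2,2,0] → █  [on edge]
    (3,6)@(7, 13): e=[-2,2,4] → ·
    (1,7)@(3, 15): e=[6,-2,0] → ·  [on edge]
    (2,7)@(5, 15): e=[2,-2,4] → ·
    (0,8)@(1, 17): e=[10,-6,0] → ·  [on edge]
  covered (1 px):
    · · · ·
    · · · ·
    · · · ·
    · · · ·
    · · · ·
    · · · ·
    · · █ ·
    · · · ·
    · · · ·
    · · · ·
    · · · ·
    · · · ·

Answer: [[2,3],[2,4],[2,5],[2,6],[2,7]]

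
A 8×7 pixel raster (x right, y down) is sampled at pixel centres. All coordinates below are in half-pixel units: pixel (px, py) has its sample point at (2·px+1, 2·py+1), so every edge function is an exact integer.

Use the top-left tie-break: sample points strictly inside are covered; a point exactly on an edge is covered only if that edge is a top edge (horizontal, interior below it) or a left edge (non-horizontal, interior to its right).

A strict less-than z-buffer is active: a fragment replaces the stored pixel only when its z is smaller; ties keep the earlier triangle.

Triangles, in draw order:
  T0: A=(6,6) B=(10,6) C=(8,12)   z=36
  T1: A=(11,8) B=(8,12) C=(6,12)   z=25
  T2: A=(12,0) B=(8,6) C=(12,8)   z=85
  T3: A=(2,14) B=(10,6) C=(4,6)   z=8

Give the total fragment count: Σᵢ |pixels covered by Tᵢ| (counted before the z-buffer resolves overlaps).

T0:
  2·area = 24
  edge (6, 6)→(10, 6): d=(4,0) top-left  bias=+0
  edge (10, 6)→(8, 12): d=(-2,6) right/bottom  bias=-1
  edge (8, 12)→(6, 6): d=(-2,-6) top-left  bias=+0
    (2,1)@(5, 3): e=[-12,36,0] → ·  [on edge]
    (5,1)@(11, 3): e=[-12,0,36] → ·  [on edge]
    (3,3)@(7, 7): e=[4,16,4] → █
    (4,3)@(9, 7): e=[4,4,16] → █
    (5,3)@(11, 7): e=[4,-8,28] → ·
    (3,4)@(7, 9): e=[12,12,0] → █  [on edge]
    (4,4)@(9, 9): e=[12,0,12] → ·  [on edge]
    (3,5)@(7, 11): e=[20,8,-4] → ·
  covered (3 px):
    · · · · · · · ·
    · · · · · · · ·
    · · · · · · · ·
    · · · █ █ · · ·
    · · · █ · · · ·
    · · · · · · · ·
    · · · · · · · ·
T1:
  2·area = 8
  edge (11, 8)→(8, 12): d=(-3,4) right/bottom  bias=-1
  edge (8, 12)→(6, 12): d=(-2,0) right/bottom  bias=-1
  edge (6, 12)→(11, 8): d=(5,-4) top-left  bias=+0
  covered (0 px):
    · · · · · · · ·
    · · · · · · · ·
    · · · · · · · ·
    · · · · · · · ·
    · · · · · · · ·
    · · · · · · · ·
    · · · · · · · ·
T2:
  2·area = 32  (B↔C swapped to make it positive)
  edge (12, 0)→(12, 8): d=(0,8) right/bottom  bias=-1
  edge (12, 8)→(8, 6): d=(-4,-2) top-left  bias=+0
  edge (8, 6)→(12, 0): d=(4,-6) top-left  bias=+0
    (5,1)@(11, 3): e=[8,18,6] → █
    (6,1)@(13, 3): e=[-8,22,18] → ·
    (4,2)@(9, 5): e=[24,6,2] → █
    (6,2)@(13, 5): e=[-8,14,26] → ·
    (4,3)@(9, 7): e=[24,-2,10] → ·
    (5,3)@(11, 7): e=[8,2,22] → █
    (6,3)@(13, 7): e=[-8,6,34] → ·
    (5,4)@(11, 9): e=[8,-6,30] → ·
  covered (4 px):
    · · · · · · · ·
    · · · · · █ · ·
    · · · · █ █ · ·
    · · · · · █ · ·
    · · · · · · · ·
    · · · · · · · ·
    · · · · · · · ·
T3:
  2·area = 48  (B↔C swapped to make it positive)
  edge (2, 14)→(4, 6): d=(2,-8) top-left  bias=+0
  edge (4, 6)→(10, 6): d=(6,0) top-left  bias=+0
  edge (10, 6)→(2, 14): d=(-8,8) right/bottom  bias=-1
    (7,0)@(15, 1): e=[78,-30,0] → ·  [on edge]
    (6,1)@(13, 3): e=[66,-18,0] → ·  [on edge]
    (5,2)@(11, 5): e=[54,-6,0] → ·  [on edge]
    (2,3)@(5, 7): e=[10,6,32] → █
    (3,3)@(7, 7): e=[26,6,16] → █
    (4,3)@(9, 7): e=[42,6,0] → ·  [on edge]
    (2,4)@(5, 9): e=[14,18,16] → █
    (3,4)@(7, 9): e=[30,18,0] → ·  [on edge]
    (1,5)@(3, 11): e=[2,30,16] → █
    (2,5)@(5, 11): e=[18,30,0] → ·  [on edge]
    (1,6)@(3, 13): e=[6,42,0] → ·  [on edge]
  covered (4 px):
    · · · · · · · ·
    · · · · · · · ·
    · · · · · · · ·
    · · █ █ · · · ·
    · · █ · · · · ·
    · █ · · · · · ·
    · · · · · · · ·

Final: 11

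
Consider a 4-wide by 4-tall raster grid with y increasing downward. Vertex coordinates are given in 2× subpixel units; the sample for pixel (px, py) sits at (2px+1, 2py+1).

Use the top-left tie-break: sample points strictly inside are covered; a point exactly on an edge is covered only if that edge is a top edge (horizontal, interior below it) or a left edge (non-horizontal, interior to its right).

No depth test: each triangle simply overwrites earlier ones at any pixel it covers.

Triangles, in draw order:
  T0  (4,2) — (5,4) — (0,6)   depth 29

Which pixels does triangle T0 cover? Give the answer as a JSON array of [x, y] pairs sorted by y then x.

T0:
  2·area = 12
  edge (4, 2)→(5, 4): d=(1,2) right/bottom  bias=-1
  edge (5, 4)→(0, 6): d=(-5,2) right/bottom  bias=-1
  edge (0, 6)→(4, 2): d=(4,-4) top-left  bias=+0
    (2,0)@(5, 1): e=[-3,15,0] → ·  [on edge]
    (1,1)@(3, 3): e=[3,9,0] → █  [on edge]
    (2,1)@(5, 3): e=[-1,5,8] → ·
    (0,2)@(1, 5): e=[9,3,0] → █  [on edge]
    (1,2)@(3, 5): e=[5,-1,8] → ·
    (0,3)@(1, 7): e=[11,-7,8] → ·
  covered (2 px):
    · · · ·
    · █ · ·
    █ · · ·
    · · · ·

Result: [[1,1],[0,2]]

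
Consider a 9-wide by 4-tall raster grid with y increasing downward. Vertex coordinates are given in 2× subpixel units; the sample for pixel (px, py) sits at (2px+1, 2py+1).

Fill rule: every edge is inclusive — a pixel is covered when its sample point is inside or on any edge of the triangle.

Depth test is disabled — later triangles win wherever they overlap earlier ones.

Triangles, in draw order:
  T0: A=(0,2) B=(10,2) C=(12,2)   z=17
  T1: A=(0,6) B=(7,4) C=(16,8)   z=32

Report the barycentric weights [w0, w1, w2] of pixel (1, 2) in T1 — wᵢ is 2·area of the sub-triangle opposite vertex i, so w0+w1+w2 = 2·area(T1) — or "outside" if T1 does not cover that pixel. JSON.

T0:
  degenerate (2·area = 0) — covers nothing
T1:
  2·area = 46
  edge (0, 6)→(7, 4): d=(7,-2) inclusive
  edge (7, 4)→(16, 8): d=(9,4) inclusive
  edge (16, 8)→(0, 6): d=(-16,-2) inclusive
    (2,2)@(5, 5): e=[3,17,26] → █
    (3,2)@(7, 5): e=[7,9,30] → █
    (4,2)@(9, 5): e=[11,1,34] → █
    (5,2)@(11, 5): e=[15,-7,38] → ·
    (2,3)@(5, 7): e=[17,35,-6] → ·
    (3,3)@(7, 7): e=[21,27,-2] → ·
    (4,3)@(9, 7): e=[25,19,2] → █
    (5,3)@(11, 7): e=[29,11,6] → █
    (6,3)@(13, 7): e=[33,3,10] → █
    (7,3)@(15, 7): e=[37,-5,14] → ·
  covered (6 px):
    · · · · · · · · ·
    · · · · · · · · ·
    · · █ █ █ · · · ·
    · · · · █ █ █ · ·

Final: "outside"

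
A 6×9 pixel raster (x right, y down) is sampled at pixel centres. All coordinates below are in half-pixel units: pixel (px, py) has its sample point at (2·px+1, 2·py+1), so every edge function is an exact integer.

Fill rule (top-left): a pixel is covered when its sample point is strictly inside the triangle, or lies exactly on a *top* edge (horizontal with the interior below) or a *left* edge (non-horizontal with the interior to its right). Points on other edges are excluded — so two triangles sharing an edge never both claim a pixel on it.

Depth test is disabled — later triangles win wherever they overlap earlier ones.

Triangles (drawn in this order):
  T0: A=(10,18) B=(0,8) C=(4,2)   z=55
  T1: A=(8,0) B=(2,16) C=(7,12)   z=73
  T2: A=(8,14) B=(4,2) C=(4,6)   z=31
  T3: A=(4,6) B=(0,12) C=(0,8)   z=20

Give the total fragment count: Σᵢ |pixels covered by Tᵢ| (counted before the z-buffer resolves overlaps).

T0:
  2·area = 100
  edge (10, 18)→(0, 8): d=(-10,-10) top-left  bias=+0
  edge (0, 8)→(4, 2): d=(4,-6) top-left  bias=+0
  edge (4, 2)→(10, 18): d=(6,16) right/bottom  bias=-1
    (1,2)@(3, 5): e=[60,6,34] → #
    (2,2)@(5, 5): e=[80,18,2] → #
    (3,2)@(7, 5): e=[100,30,-30] → ·
    (0,3)@(1, 7): e=[20,2,78] → #
    (3,3)@(7, 7): e=[80,38,-18] → ·
    (0,4)@(1, 9): e=[0,10,90] → #  [on edge]
    (3,4)@(7, 9): e=[60,46,-6] → ·
    (0,5)@(1, 11): e=[-20,18,102] → ·
    (1,5)@(3, 11): e=[0,30,70] → #  [on edge]
    (3,5)@(7, 11): e=[40,54,6] → #
    (4,5)@(9, 11): e=[60,66,-26] → ·
    (1,6)@(3, 13): e=[-20,38,82] → ·
    (2,6)@(5, 13): e=[0,50,50] → #  [on edge]
    (3,7)@(7, 15): e=[0,70,30] → #  [on edge]
    (4,8)@(9, 17): e=[0,90,10] → #  [on edge]
  covered (15 px):
    · · · · · ·
    · · · · · ·
    · # # · · ·
    # # # · · ·
    # # # · · ·
    · # # # · ·
    · · # # · ·
    · · · # · ·
    · · · · # ·
T1:
  2·area = 56  (B↔C swapped to make it positive)
  edge (8, 0)→(7, 12): d=(-1,12) right/bottom  bias=-1
  edge (7, 12)→(2, 16): d=(-5,4) right/bottom  bias=-1
  edge (2, 16)→(8, 0): d=(6,-16) top-left  bias=+0
    (3,1)@(7, 3): e=[9,45,2] → #
    (4,1)@(9, 3): e=[-15,37,34] → ·
    (3,2)@(7, 5): e=[7,35,14] → #
    (4,2)@(9, 5): e=[-17,27,46] → ·
    (3,3)@(7, 7): e=[5,25,26] → #
    (4,3)@(9, 7): e=[-19,17,58] → ·
    (2,4)@(5, 9): e=[27,23,6] → #
    (4,4)@(9, 9): e=[-21,7,70] → ·
    (2,5)@(5, 11): e=[25,13,18] → #
    (4,5)@(9, 11): e=[-23,-3,82] → ·
    (2,6)@(5, 13): e=[23,3,30] → #
    (3,6)@(7, 13): e=[-1,-5,62] → ·
  covered (9 px):
    · · · · · ·
    · · · # · ·
    · · · # · ·
    · · · # · ·
    · · # # · ·
    · · # # · ·
    · · # · · ·
    · # · · · ·
    · · · · · ·
T2:
  2·area = 16  (B↔C swapped to make it positive)
  edge (8, 14)→(4, 6): d=(-4,-8) top-left  bias=+0
  edge (4, 6)→(4, 2): d=(0,-4) top-left  bias=+0
  edge (4, 2)→(8, 14): d=(4,12) right/bottom  bias=-1
    (2,2)@(5, 5): e=[12,4,0] → ·  [on edge]
    (2,3)@(5, 7): e=[4,4,8] → #
    (3,3)@(7, 7): e=[20,12,-16] → ·
    (2,4)@(5, 9): e=[-4,4,16] → ·
    (3,5)@(7, 11): e=[4,12,0] → ·  [on edge]
    (4,8)@(9, 17): e=[-4,20,0] → ·  [on edge]
  covered (1 px):
    · · · · · ·
    · · · · · ·
    · · · · · ·
    · · # · · ·
    · · · · · ·
    · · · · · ·
    · · · · · ·
    · · · · · ·
    · · · · · ·
T3:
  2·area = 16
  edge (4, 6)→(0, 12): d=(-4,6) right/bottom  bias=-1
  edge (0, 12)→(0, 8): d=(0,-4) top-left  bias=+0
  edge (0, 8)→(4, 6): d=(4,-2) top-left  bias=+0
    (1,3)@(3, 7): e=[2,12,2] → #
    (2,3)@(5, 7): e=[-10,20,6] → ·
    (0,4)@(1, 9): e=[6,4,6] → #
    (1,4)@(3, 9): e=[-6,12,10] → ·
    (0,5)@(1, 11): e=[-2,4,14] → ·
  covered (2 px):
    · · · · · ·
    · · · · · ·
    · · · · · ·
    · # · · · ·
    # · · · · ·
    · · · · · ·
    · · · · · ·
    · · · · · ·
    · · · · · ·

Result: 27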